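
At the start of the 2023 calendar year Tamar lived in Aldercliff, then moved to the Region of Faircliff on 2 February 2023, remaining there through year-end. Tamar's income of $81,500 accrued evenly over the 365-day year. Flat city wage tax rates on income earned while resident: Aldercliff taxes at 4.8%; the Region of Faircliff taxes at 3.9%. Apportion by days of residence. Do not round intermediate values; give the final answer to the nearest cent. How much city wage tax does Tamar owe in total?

Aldercliff, 1 January – 1 February 2023: 32 days → $81,500 × 4.8% × 32/365 = $342.9699
The Region of Faircliff, 2 February – 31 December 2023: 333 days → $81,500 × 3.9% × 333/365 = $2,899.8370
Total = $3,242.8068

$3,242.81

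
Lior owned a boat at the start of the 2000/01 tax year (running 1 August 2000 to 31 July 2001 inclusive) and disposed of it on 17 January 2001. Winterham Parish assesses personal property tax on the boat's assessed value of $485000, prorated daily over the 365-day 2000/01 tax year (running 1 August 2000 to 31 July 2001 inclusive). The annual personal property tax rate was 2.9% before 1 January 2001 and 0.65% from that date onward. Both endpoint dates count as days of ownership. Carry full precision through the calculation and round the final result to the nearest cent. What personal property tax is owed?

$6042.57

1 August – 31 December 2000: 153 days at 2.9% → $485000 × 2.9% × 153/365 = $5895.7397
1 January – 17 January 2001: 17 days at 0.65% → $485000 × 0.65% × 17/365 = $146.8288
Total = $6042.5685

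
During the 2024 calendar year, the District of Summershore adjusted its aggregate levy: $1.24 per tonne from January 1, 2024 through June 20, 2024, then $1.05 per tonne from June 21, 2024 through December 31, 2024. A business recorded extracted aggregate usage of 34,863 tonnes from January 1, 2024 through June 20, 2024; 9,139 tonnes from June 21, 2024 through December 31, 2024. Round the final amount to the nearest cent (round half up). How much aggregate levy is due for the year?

January 1 – June 20, 2024: 34,863 tonnes at $1.24/tonne → $43230.12
June 21 – December 31, 2024: 9,139 tonnes at $1.05/tonne → $9595.95

$52826.07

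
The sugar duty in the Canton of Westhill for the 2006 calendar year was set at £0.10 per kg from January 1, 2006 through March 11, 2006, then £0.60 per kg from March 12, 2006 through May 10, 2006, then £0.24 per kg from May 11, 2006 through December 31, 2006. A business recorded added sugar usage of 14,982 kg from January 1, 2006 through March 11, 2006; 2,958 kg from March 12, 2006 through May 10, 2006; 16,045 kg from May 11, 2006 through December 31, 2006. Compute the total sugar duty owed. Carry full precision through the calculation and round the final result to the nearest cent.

£7,123.80

January 1 – March 11, 2006: 14,982 kg at £0.10/kg → £1,498.20
March 12 – May 10, 2006: 2,958 kg at £0.60/kg → £1,774.80
May 11 – December 31, 2006: 16,045 kg at £0.24/kg → £3,850.80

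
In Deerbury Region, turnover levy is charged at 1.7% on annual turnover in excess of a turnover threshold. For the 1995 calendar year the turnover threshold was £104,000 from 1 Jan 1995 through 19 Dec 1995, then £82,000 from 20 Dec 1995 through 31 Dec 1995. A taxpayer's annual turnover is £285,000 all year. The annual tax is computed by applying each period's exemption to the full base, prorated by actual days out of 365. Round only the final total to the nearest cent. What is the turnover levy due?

£3,089.30

1 Jan – 19 Dec 1995: 353 days, exemption £104,000 → (£285,000 − £104,000) × 1.7% × 353/365 = £2,975.8384
20 Dec – 31 Dec 1995: 12 days, exemption £82,000 → (£285,000 − £82,000) × 1.7% × 12/365 = £113.4575
Total = £3,089.2959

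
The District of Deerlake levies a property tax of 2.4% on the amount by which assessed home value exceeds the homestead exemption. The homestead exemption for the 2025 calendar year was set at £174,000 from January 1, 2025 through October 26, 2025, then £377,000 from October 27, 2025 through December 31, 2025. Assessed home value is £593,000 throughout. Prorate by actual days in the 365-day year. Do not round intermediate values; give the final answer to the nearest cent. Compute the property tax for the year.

£9,175.04

January 1 – October 26, 2025: 299 days, exemption £174,000 → (£593,000 − £174,000) × 2.4% × 299/365 = £8,237.6548
October 27 – December 31, 2025: 66 days, exemption £377,000 → (£593,000 − £377,000) × 2.4% × 66/365 = £937.3808
Total = £9,175.0356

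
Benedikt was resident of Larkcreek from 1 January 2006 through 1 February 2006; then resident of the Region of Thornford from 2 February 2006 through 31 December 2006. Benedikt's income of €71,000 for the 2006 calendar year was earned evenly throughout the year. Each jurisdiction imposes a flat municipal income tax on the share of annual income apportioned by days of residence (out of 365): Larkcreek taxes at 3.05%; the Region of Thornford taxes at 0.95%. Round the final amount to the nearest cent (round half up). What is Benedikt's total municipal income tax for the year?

€805.22

Larkcreek, 1 January – 1 February 2006: 32 days → €71,000 × 3.05% × 32/365 = €189.8521
The Region of Thornford, 2 February – 31 December 2006: 333 days → €71,000 × 0.95% × 333/365 = €615.3658
Total = €805.2178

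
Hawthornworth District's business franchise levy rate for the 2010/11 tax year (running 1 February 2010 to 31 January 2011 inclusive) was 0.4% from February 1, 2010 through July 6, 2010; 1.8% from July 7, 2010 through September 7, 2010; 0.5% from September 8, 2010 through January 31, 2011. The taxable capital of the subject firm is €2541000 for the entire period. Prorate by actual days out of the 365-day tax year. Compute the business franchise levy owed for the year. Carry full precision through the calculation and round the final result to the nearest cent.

February 1 – July 6, 2010: 156 days at 0.4% → €2541000 × 0.4% × 156/365 = €4344.0658
July 7 – September 7, 2010: 63 days at 1.8% → €2541000 × 1.8% × 63/365 = €7894.5041
September 8, 2010 – January 31, 2011: 146 days at 0.5% → €2541000 × 0.5% × 146/365 = €5082.0000
Total = €17320.5699

€17320.57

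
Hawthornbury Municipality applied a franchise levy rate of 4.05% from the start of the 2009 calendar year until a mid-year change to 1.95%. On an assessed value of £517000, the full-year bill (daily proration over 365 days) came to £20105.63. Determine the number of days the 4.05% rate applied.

337 days

Let d = days at the first rate; then 365 − d days at the second rate.
£517000 × [4.05%·d + 1.95%·(365−d)] / 365 = £20105.63
Solving gives d = 337, so the new rate took effect on December 4, 2009.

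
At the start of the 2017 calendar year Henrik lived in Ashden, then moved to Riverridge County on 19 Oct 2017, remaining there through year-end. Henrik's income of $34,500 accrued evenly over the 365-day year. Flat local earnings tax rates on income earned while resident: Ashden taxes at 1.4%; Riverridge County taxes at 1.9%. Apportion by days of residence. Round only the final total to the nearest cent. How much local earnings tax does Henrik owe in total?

$517.97

Ashden, 1 Jan – 18 Oct 2017: 291 days → $34,500 × 1.4% × 291/365 = $385.0767
Riverridge County, 19 Oct – 31 Dec 2017: 74 days → $34,500 × 1.9% × 74/365 = $132.8959
Total = $517.9726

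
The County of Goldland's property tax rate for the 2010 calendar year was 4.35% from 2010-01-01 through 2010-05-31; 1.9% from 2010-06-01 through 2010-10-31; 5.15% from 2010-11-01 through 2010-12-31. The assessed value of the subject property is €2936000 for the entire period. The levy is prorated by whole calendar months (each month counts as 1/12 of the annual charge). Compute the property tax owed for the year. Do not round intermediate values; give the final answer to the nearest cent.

2010-01-01 to 2010-05-31: 5 months at 4.35% → €2936000 × 4.35% × 5/12 = €53215.0000
2010-06-01 to 2010-10-31: 5 months at 1.9% → €2936000 × 1.9% × 5/12 = €23243.3333
2010-11-01 to 2010-12-31: 2 months at 5.15% → €2936000 × 5.15% × 2/12 = €25200.6667
Total = €101659.0000

€101659.00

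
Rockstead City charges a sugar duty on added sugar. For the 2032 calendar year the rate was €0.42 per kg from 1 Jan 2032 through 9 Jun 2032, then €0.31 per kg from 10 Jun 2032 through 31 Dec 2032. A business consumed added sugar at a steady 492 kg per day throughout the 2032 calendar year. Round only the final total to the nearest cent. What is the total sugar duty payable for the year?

1 Jan – 9 Jun 2032: 161 days × 492 kg/day = 79,212 kg at €0.42/kg → €33269.04
10 Jun – 31 Dec 2032: 205 days × 492 kg/day = 100,860 kg at €0.31/kg → €31266.60

€64535.64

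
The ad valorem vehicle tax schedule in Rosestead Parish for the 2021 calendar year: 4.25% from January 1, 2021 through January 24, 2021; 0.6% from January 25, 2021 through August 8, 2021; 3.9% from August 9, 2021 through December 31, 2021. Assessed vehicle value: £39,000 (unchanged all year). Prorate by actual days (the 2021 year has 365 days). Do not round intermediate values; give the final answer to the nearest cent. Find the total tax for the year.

£838.87

January 1 – January 24, 2021: 24 days at 4.25% → £39,000 × 4.25% × 24/365 = £108.9863
January 25 – August 8, 2021: 196 days at 0.6% → £39,000 × 0.6% × 196/365 = £125.6548
August 9 – December 31, 2021: 145 days at 3.9% → £39,000 × 3.9% × 145/365 = £604.2329
Total = £838.8740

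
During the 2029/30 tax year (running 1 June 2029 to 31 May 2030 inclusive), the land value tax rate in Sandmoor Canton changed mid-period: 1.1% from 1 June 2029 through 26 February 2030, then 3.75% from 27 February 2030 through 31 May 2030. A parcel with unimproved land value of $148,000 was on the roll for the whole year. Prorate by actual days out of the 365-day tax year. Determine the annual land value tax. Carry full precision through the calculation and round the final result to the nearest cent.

$2,638.05

1 June 2029 – 26 February 2030: 271 days at 1.1% → $148,000 × 1.1% × 271/365 = $1,208.7342
27 February – 31 May 2030: 94 days at 3.75% → $148,000 × 3.75% × 94/365 = $1,429.3151
Total = $2,638.0493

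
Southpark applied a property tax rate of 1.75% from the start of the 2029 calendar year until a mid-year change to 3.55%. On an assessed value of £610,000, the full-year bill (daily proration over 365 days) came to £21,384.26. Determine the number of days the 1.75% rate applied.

9 days

Let d = days at the first rate; then 365 − d days at the second rate.
£610,000 × [1.75%·d + 3.55%·(365−d)] / 365 = £21,384.26
Solving gives d = 9, so the new rate took effect on January 10, 2029.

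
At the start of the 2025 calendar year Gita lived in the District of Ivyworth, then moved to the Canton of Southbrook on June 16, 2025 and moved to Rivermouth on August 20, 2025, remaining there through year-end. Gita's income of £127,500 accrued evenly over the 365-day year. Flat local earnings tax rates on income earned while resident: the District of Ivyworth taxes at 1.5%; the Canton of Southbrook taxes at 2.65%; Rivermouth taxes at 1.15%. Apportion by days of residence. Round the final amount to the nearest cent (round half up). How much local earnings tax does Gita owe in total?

£2,009.78

The District of Ivyworth, January 1 – June 15, 2025: 166 days → £127,500 × 1.5% × 166/365 = £869.7945
The Canton of Southbrook, June 16 – August 19, 2025: 65 days → £127,500 × 2.65% × 65/365 = £601.6952
Rivermouth, August 20 – December 31, 2025: 134 days → £127,500 × 1.15% × 134/365 = £538.2945
Total = £2,009.7842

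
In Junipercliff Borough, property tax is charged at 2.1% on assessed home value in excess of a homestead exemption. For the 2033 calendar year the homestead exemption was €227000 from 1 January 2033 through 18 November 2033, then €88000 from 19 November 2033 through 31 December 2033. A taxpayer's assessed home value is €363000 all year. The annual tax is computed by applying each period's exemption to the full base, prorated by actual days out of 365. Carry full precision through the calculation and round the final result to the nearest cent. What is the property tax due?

€3199.88

1 January – 18 November 2033: 322 days, exemption €227000 → (€363000 − €227000) × 2.1% × 322/365 = €2519.5397
19 November – 31 December 2033: 43 days, exemption €88000 → (€363000 − €88000) × 2.1% × 43/365 = €680.3425
Total = €3199.8822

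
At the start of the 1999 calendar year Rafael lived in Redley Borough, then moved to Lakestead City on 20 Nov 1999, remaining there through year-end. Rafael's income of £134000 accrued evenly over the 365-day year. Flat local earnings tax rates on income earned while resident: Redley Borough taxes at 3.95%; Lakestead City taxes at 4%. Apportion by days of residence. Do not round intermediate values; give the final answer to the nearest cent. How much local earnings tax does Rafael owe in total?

Redley Borough, 1 Jan – 19 Nov 1999: 323 days → £134000 × 3.95% × 323/365 = £4683.9425
Lakestead City, 20 Nov – 31 Dec 1999: 42 days → £134000 × 4% × 42/365 = £616.7671
Total = £5300.7096

£5300.71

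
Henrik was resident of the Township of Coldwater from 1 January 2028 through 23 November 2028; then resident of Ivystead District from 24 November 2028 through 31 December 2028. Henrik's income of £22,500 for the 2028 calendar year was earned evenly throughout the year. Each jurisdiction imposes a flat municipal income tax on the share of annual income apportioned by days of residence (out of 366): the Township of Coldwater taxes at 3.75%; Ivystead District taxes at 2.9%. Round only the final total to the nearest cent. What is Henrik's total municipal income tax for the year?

The Township of Coldwater, 1 January – 23 November 2028: 328 days → £22,500 × 3.75% × 328/366 = £756.1475
Ivystead District, 24 November – 31 December 2028: 38 days → £22,500 × 2.9% × 38/366 = £67.7459
Total = £823.8934

£823.89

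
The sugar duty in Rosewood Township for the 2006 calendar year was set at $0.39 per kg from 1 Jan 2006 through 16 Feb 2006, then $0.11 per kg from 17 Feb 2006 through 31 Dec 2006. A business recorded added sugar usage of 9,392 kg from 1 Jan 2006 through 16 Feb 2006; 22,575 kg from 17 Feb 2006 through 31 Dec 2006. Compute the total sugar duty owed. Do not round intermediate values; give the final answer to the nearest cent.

$6146.13

1 Jan – 16 Feb 2006: 9,392 kg at $0.39/kg → $3662.88
17 Feb – 31 Dec 2006: 22,575 kg at $0.11/kg → $2483.25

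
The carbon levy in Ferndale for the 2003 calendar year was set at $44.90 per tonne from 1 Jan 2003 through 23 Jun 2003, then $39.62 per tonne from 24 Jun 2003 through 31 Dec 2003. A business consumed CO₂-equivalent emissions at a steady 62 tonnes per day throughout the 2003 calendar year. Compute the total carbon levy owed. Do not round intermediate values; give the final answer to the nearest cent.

$953,561.24

1 Jan – 23 Jun 2003: 174 days × 62 tonnes/day = 10,788 tonnes at $44.90/tonne → $484,381.20
24 Jun – 31 Dec 2003: 191 days × 62 tonnes/day = 11,842 tonnes at $39.62/tonne → $469,180.04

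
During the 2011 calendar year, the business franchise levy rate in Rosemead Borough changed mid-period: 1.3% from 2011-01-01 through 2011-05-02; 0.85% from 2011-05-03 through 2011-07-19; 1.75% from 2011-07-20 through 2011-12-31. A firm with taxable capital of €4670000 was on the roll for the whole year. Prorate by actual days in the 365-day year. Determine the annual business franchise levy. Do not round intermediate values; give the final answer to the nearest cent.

€65719.05

2011-01-01 to 2011-05-02: 122 days at 1.3% → €4670000 × 1.3% × 122/365 = €20292.1096
2011-05-03 to 2011-07-19: 78 days at 0.85% → €4670000 × 0.85% × 78/365 = €8482.7671
2011-07-20 to 2011-12-31: 165 days at 1.75% → €4670000 × 1.75% × 165/365 = €36944.1781
Total = €65719.0548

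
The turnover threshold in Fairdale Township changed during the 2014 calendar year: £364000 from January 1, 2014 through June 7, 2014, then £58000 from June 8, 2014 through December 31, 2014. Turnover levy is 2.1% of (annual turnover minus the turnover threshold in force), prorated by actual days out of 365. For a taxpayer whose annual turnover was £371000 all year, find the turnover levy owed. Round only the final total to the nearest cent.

£3791.33

January 1 – June 7, 2014: 158 days, exemption £364000 → (£371000 − £364000) × 2.1% × 158/365 = £63.6329
June 8 – December 31, 2014: 207 days, exemption £58000 → (£371000 − £58000) × 2.1% × 207/365 = £3727.7014
Total = £3791.3342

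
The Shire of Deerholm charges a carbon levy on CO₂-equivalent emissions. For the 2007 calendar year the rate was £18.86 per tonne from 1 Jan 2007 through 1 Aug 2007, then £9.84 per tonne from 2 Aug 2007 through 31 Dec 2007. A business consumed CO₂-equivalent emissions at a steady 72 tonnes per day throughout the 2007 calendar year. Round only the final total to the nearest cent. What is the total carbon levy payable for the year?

£396,925.92

1 Jan – 1 Aug 2007: 213 days × 72 tonnes/day = 15,336 tonnes at £18.86/tonne → £289,236.96
2 Aug – 31 Dec 2007: 152 days × 72 tonnes/day = 10,944 tonnes at £9.84/tonne → £107,688.96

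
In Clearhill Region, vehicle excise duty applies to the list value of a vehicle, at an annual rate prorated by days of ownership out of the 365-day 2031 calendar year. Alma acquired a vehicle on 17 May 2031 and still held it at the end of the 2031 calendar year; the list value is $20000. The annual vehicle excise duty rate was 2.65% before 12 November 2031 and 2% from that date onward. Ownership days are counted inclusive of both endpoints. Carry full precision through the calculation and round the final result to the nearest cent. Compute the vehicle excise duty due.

17 May – 11 November 2031: 179 days at 2.65% → $20000 × 2.65% × 179/365 = $259.9178
12 November – 31 December 2031: 50 days at 2% → $20000 × 2% × 50/365 = $54.7945
Total = $314.7123

$314.71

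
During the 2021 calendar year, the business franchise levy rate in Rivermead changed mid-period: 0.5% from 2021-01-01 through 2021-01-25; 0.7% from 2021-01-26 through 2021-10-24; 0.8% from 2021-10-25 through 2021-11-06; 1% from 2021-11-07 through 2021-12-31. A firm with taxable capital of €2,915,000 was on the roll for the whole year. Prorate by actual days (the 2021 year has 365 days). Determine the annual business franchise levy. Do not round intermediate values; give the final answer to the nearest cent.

€21,427.25

2021-01-01 to 2021-01-25: 25 days at 0.5% → €2,915,000 × 0.5% × 25/365 = €998.2877
2021-01-26 to 2021-10-24: 272 days at 0.7% → €2,915,000 × 0.7% × 272/365 = €15,205.9178
2021-10-25 to 2021-11-06: 13 days at 0.8% → €2,915,000 × 0.8% × 13/365 = €830.5753
2021-11-07 to 2021-12-31: 55 days at 1% → €2,915,000 × 1% × 55/365 = €4,392.4658
Total = €21,427.2466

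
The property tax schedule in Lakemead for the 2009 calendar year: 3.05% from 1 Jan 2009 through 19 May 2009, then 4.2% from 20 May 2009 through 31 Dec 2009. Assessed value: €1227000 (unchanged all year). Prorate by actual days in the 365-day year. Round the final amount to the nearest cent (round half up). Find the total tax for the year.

1 Jan – 19 May 2009: 139 days at 3.05% → €1227000 × 3.05% × 139/365 = €14251.6890
20 May – 31 Dec 2009: 226 days at 4.2% → €1227000 × 4.2% × 226/365 = €31908.7233
Total = €46160.4123

€46160.41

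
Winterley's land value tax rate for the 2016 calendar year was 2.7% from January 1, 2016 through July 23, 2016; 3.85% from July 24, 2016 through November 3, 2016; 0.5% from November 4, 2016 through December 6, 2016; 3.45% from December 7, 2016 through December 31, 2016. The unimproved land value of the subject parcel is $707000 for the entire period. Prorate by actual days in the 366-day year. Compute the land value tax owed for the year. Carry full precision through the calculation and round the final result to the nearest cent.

January 1 – July 23, 2016: 205 days at 2.7% → $707000 × 2.7% × 205/366 = $10691.9262
July 24 – November 3, 2016: 103 days at 3.85% → $707000 × 3.85% × 103/366 = $7660.1325
November 4 – December 6, 2016: 33 days at 0.5% → $707000 × 0.5% × 33/366 = $318.7295
December 7 – December 31, 2016: 25 days at 3.45% → $707000 × 3.45% × 25/366 = $1666.0861
Total = $20336.8743

$20336.87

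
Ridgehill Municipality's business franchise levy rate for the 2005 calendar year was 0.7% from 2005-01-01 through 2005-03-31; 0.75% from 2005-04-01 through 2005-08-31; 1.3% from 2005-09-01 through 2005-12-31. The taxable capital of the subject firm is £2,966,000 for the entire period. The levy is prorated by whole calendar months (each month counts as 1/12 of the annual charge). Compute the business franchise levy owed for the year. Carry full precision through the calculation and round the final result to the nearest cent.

2005-01-01 to 2005-03-31: 3 months at 0.7% → £2,966,000 × 0.7% × 3/12 = £5,190.5000
2005-04-01 to 2005-08-31: 5 months at 0.75% → £2,966,000 × 0.75% × 5/12 = £9,268.7500
2005-09-01 to 2005-12-31: 4 months at 1.3% → £2,966,000 × 1.3% × 4/12 = £12,852.6667
Total = £27,311.9167

£27,311.92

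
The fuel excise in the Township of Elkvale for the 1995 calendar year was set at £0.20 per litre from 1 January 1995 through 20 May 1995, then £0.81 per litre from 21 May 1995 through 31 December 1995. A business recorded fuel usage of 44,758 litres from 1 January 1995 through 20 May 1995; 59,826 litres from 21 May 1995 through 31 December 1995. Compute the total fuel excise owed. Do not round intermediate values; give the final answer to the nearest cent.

1 January – 20 May 1995: 44,758 litres at £0.20/litre → £8951.60
21 May – 31 December 1995: 59,826 litres at £0.81/litre → £48459.06

£57410.66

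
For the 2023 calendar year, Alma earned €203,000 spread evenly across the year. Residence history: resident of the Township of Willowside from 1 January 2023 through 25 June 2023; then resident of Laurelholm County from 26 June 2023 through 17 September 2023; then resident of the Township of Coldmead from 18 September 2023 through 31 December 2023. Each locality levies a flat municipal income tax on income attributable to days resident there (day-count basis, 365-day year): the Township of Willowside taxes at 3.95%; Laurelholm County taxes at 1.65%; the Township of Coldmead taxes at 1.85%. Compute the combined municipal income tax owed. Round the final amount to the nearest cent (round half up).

The Township of Willowside, 1 January – 25 June 2023: 176 days → €203,000 × 3.95% × 176/365 = €3,866.4548
Laurelholm County, 26 June – 17 September 2023: 84 days → €203,000 × 1.65% × 84/365 = €770.8438
The Township of Coldmead, 18 September – 31 December 2023: 105 days → €203,000 × 1.85% × 105/365 = €1,080.3493
Total = €5,717.6479

€5,717.65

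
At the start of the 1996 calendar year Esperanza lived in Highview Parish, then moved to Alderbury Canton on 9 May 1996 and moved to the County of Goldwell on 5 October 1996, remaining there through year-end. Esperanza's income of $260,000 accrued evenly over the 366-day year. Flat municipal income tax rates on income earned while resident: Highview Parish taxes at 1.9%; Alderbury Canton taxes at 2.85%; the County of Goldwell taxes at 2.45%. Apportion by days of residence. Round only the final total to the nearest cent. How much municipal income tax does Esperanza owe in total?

$6,289.37

Highview Parish, 1 January – 8 May 1996: 129 days → $260,000 × 1.9% × 129/366 = $1,741.1475
Alderbury Canton, 9 May – 4 October 1996: 149 days → $260,000 × 2.85% × 149/366 = $3,016.6393
The County of Goldwell, 5 October – 31 December 1996: 88 days → $260,000 × 2.45% × 88/366 = $1,531.5847
Total = $6,289.3716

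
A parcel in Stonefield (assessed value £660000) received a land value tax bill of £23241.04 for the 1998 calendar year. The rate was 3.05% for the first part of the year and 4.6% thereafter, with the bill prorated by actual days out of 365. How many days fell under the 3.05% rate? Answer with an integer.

254 days

Let d = days at the first rate; then 365 − d days at the second rate.
£660000 × [3.05%·d + 4.6%·(365−d)] / 365 = £23241.04
Solving gives d = 254, so the new rate took effect on 12 Sep 1998.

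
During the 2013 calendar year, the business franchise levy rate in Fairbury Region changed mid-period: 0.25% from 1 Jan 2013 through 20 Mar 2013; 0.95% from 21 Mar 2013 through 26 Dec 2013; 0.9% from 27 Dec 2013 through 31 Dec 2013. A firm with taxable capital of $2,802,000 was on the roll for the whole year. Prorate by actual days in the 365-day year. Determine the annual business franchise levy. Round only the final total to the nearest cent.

1 Jan – 20 Mar 2013: 79 days at 0.25% → $2,802,000 × 0.25% × 79/365 = $1,516.1507
21 Mar – 26 Dec 2013: 281 days at 0.95% → $2,802,000 × 0.95% × 281/365 = $20,492.9836
27 Dec – 31 Dec 2013: 5 days at 0.9% → $2,802,000 × 0.9% × 5/365 = $345.4521
Total = $22,354.5863

$22,354.59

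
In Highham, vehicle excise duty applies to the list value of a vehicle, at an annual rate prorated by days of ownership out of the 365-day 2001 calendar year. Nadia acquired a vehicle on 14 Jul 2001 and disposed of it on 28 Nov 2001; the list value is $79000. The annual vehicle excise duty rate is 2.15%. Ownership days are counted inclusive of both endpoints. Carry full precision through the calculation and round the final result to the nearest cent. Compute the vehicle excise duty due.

$642.17

Days held (14 Jul – 28 Nov 2001): 138 out of 365
Tax = $79000 × 2.15% × 138/365 = $642.1726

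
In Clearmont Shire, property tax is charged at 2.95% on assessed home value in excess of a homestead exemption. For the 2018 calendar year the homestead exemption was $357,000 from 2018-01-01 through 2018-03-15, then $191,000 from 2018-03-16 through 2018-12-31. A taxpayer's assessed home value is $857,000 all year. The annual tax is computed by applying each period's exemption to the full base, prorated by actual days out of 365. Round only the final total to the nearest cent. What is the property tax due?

$18,654.18

2018-01-01 to 2018-03-15: 74 days, exemption $357,000 → ($857,000 − $357,000) × 2.95% × 74/365 = $2,990.4110
2018-03-16 to 2018-12-31: 291 days, exemption $191,000 → ($857,000 − $191,000) × 2.95% × 291/365 = $15,663.7726
Total = $18,654.1836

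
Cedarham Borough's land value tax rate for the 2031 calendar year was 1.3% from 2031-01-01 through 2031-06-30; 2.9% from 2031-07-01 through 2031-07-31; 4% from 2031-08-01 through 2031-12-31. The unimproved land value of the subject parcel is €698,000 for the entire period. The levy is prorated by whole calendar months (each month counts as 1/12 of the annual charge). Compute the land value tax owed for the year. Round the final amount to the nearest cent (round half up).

2031-01-01 to 2031-06-30: 6 months at 1.3% → €698,000 × 1.3% × 6/12 = €4,537.0000
2031-07-01 to 2031-07-31: 1 month at 2.9% → €698,000 × 2.9% × 1/12 = €1,686.8333
2031-08-01 to 2031-12-31: 5 months at 4% → €698,000 × 4% × 5/12 = €11,633.3333
Total = €17,857.1667

€17,857.17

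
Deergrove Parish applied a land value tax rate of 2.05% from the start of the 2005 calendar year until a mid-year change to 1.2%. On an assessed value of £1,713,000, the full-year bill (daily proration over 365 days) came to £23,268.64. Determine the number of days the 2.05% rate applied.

Let d = days at the first rate; then 365 − d days at the second rate.
£1,713,000 × [2.05%·d + 1.2%·(365−d)] / 365 = £23,268.64
Solving gives d = 68, so the new rate took effect on 10 March 2005.

68 days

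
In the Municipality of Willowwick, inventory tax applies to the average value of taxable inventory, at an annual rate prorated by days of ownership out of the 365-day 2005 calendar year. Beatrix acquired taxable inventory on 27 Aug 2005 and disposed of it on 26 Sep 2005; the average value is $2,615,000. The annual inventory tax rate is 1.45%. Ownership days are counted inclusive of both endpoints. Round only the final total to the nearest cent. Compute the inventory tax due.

$3,220.39

Days held (27 Aug – 26 Sep 2005): 31 out of 365
Tax = $2,615,000 × 1.45% × 31/365 = $3,220.3904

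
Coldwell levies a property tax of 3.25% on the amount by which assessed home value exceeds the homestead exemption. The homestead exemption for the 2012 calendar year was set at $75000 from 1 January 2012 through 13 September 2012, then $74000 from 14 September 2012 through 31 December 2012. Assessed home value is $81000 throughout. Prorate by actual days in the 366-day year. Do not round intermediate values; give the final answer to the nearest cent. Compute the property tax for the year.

$204.68

1 January – 13 September 2012: 257 days, exemption $75000 → ($81000 − $75000) × 3.25% × 257/366 = $136.9262
14 September – 31 December 2012: 109 days, exemption $74000 → ($81000 − $74000) × 3.25% × 109/366 = $67.7527
Total = $204.6790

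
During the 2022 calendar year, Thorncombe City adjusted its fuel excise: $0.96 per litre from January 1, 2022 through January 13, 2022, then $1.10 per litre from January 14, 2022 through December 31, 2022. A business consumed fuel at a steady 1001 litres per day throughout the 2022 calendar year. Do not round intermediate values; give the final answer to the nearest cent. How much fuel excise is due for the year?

$400079.68

January 1 – January 13, 2022: 13 days × 1001 litres/day = 13,013 litres at $0.96/litre → $12492.48
January 14 – December 31, 2022: 352 days × 1001 litres/day = 352,352 litres at $1.10/litre → $387587.20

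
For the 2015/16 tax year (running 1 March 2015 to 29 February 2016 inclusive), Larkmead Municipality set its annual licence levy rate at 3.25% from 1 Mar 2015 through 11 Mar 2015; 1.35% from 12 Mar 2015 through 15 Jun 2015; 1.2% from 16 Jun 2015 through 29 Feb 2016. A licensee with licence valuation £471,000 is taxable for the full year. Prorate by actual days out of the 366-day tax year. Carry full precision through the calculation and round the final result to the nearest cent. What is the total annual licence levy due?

£6,127.50

1 Mar – 11 Mar 2015: 11 days at 3.25% → £471,000 × 3.25% × 11/366 = £460.0615
12 Mar – 15 Jun 2015: 96 days at 1.35% → £471,000 × 1.35% × 96/366 = £1,667.8033
16 Jun 2015 – 29 Feb 2016: 259 days at 1.2% → £471,000 × 1.2% × 259/366 = £3,999.6393
Total = £6,127.5041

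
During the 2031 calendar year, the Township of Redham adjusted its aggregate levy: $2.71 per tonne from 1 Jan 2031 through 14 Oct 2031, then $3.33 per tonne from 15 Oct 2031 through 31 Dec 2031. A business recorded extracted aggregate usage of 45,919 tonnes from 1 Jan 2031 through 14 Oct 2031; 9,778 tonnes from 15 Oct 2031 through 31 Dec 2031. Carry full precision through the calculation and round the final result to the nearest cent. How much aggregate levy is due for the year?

1 Jan – 14 Oct 2031: 45,919 tonnes at $2.71/tonne → $124,440.49
15 Oct – 31 Dec 2031: 9,778 tonnes at $3.33/tonne → $32,560.74

$157,001.23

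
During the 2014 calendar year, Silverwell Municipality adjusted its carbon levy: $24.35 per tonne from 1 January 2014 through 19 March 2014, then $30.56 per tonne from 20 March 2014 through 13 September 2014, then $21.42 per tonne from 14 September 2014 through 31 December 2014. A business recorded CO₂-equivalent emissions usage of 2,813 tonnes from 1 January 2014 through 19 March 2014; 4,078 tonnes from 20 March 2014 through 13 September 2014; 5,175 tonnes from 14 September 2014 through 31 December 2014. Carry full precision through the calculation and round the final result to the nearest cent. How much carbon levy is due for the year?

$303,968.73

1 January – 19 March 2014: 2,813 tonnes at $24.35/tonne → $68,496.55
20 March – 13 September 2014: 4,078 tonnes at $30.56/tonne → $124,623.68
14 September – 31 December 2014: 5,175 tonnes at $21.42/tonne → $110,848.50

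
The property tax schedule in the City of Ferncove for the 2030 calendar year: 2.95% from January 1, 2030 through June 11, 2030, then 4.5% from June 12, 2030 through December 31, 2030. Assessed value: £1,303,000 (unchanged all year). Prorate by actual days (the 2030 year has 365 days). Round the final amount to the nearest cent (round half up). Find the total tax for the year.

January 1 – June 11, 2030: 162 days at 2.95% → £1,303,000 × 2.95% × 162/365 = £17,060.3753
June 12 – December 31, 2030: 203 days at 4.5% → £1,303,000 × 4.5% × 203/365 = £32,610.6986
Total = £49,671.0740

£49,671.07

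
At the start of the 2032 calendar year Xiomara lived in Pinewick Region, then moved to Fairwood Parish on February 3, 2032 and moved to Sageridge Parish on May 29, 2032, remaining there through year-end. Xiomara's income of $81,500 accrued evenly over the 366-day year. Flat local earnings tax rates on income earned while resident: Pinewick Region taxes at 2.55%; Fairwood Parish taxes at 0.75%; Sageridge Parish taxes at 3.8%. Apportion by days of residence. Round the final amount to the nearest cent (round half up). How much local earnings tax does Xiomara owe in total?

Pinewick Region, January 1 – February 2, 2032: 33 days → $81,500 × 2.55% × 33/366 = $187.3832
Fairwood Parish, February 3 – May 28, 2032: 116 days → $81,500 × 0.75% × 116/366 = $193.7295
Sageridge Parish, May 29 – December 31, 2032: 217 days → $81,500 × 3.8% × 217/366 = $1,836.1995
Total = $2,217.3122

$2,217.31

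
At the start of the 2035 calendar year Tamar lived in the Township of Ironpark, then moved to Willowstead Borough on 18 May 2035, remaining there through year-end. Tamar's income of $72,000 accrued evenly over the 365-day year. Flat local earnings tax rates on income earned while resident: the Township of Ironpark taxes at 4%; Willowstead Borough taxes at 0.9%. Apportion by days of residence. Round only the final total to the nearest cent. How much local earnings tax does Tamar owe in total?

The Township of Ironpark, 1 Jan – 17 May 2035: 137 days → $72,000 × 4% × 137/365 = $1,080.9863
Willowstead Borough, 18 May – 31 Dec 2035: 228 days → $72,000 × 0.9% × 228/365 = $404.7781
Total = $1,485.7644

$1,485.76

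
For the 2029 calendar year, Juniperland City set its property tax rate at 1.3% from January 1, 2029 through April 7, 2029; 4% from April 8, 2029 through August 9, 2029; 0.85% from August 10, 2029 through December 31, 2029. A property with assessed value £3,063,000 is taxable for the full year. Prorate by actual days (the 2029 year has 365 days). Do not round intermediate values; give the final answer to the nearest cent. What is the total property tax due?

January 1 – April 7, 2029: 97 days at 1.3% → £3,063,000 × 1.3% × 97/365 = £10,582.0356
April 8 – August 9, 2029: 124 days at 4% → £3,063,000 × 4% × 124/365 = £41,623.2329
August 10 – December 31, 2029: 144 days at 0.85% → £3,063,000 × 0.85% × 144/365 = £10,271.5397
Total = £62,476.8082

£62,476.81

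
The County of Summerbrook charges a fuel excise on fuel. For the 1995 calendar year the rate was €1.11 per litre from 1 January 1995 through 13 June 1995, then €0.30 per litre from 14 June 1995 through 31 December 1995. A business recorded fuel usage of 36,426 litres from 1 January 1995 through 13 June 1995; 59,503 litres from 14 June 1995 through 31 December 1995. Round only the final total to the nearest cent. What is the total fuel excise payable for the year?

1 January – 13 June 1995: 36,426 litres at €1.11/litre → €40432.86
14 June – 31 December 1995: 59,503 litres at €0.30/litre → €17850.90

€58283.76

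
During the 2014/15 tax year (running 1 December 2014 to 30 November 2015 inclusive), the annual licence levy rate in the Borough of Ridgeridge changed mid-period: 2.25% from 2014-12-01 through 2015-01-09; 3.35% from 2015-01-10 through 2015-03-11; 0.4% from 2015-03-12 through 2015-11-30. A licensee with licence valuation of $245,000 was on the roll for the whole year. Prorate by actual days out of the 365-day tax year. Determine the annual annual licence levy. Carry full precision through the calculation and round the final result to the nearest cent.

$2,684.60

2014-12-01 to 2015-01-09: 40 days at 2.25% → $245,000 × 2.25% × 40/365 = $604.1096
2015-01-10 to 2015-03-11: 61 days at 3.35% → $245,000 × 3.35% × 61/365 = $1,371.6644
2015-03-12 to 2015-11-30: 264 days at 0.4% → $245,000 × 0.4% × 264/365 = $708.8219
Total = $2,684.5959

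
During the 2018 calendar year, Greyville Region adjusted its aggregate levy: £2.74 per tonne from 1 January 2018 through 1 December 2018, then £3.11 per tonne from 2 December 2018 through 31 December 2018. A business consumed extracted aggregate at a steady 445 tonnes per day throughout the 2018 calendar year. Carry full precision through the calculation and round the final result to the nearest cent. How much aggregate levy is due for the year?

1 January – 1 December 2018: 335 days × 445 tonnes/day = 149,075 tonnes at £2.74/tonne → £408465.50
2 December – 31 December 2018: 30 days × 445 tonnes/day = 13,350 tonnes at £3.11/tonne → £41518.50

£449984.00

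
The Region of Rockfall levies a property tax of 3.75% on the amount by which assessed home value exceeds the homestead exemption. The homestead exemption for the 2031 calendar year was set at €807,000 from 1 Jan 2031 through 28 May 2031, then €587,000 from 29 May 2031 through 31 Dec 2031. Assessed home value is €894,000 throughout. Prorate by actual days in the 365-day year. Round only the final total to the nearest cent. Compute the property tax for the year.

€8,167.29

1 Jan – 28 May 2031: 148 days, exemption €807,000 → (€894,000 − €807,000) × 3.75% × 148/365 = €1,322.8767
29 May – 31 Dec 2031: 217 days, exemption €587,000 → (€894,000 − €587,000) × 3.75% × 217/365 = €6,844.4178
Total = €8,167.2945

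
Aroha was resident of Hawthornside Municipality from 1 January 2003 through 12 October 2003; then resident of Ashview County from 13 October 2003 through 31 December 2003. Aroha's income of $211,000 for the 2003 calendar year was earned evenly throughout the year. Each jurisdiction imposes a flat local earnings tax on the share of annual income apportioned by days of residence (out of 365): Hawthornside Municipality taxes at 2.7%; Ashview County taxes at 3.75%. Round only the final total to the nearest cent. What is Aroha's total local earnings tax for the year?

Hawthornside Municipality, 1 January – 12 October 2003: 285 days → $211,000 × 2.7% × 285/365 = $4,448.3425
Ashview County, 13 October – 31 December 2003: 80 days → $211,000 × 3.75% × 80/365 = $1,734.2466
Total = $6,182.5890

$6,182.59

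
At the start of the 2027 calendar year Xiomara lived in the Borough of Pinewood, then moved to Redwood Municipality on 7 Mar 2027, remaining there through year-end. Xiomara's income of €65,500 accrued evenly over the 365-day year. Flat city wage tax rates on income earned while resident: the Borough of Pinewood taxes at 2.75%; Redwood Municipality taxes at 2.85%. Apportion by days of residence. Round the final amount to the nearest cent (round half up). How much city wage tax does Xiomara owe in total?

The Borough of Pinewood, 1 Jan – 6 Mar 2027: 65 days → €65,500 × 2.75% × 65/365 = €320.7705
Redwood Municipality, 7 Mar – 31 Dec 2027: 300 days → €65,500 × 2.85% × 300/365 = €1,534.3151
Total = €1,855.0856

€1,855.09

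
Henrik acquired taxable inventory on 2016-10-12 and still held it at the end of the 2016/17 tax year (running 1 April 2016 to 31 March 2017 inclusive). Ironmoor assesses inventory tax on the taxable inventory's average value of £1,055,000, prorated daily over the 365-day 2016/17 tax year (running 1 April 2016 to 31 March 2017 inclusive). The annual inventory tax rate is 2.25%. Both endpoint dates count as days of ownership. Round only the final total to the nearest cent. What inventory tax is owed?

Days held (2016-10-12 to 2017-03-31): 171 out of 365
Tax = £1,055,000 × 2.25% × 171/365 = £11,120.8562

£11,120.86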